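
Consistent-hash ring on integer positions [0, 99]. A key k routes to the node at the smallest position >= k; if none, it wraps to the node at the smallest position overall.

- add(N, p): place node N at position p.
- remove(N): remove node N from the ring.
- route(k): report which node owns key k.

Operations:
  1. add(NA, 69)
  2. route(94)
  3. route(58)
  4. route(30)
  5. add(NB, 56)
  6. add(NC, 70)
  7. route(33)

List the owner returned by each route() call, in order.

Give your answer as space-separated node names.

Op 1: add NA@69 -> ring=[69:NA]
Op 2: route key 94: none >= 94, wrap to smallest pos 69 -> NA
Op 3: route key 58: smallest pos >= 58 is 69 -> NA
Op 4: route key 30: smallest pos >= 30 is 69 -> NA
Op 5: add NB@56 -> ring=[56:NB,69:NA]
Op 6: add NC@70 -> ring=[56:NB,69:NA,70:NC]
Op 7: route key 33: smallest pos >= 33 is 56 -> NB

Answer: NA NA NA NB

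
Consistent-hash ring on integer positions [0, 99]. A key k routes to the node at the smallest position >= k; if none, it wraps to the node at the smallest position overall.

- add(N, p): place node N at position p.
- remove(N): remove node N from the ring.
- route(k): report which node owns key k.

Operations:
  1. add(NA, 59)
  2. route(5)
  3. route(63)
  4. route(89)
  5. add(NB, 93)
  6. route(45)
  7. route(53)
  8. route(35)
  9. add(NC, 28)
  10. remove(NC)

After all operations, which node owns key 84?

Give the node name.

Op 1: add NA@59 -> ring=[59:NA]
Op 2: route key 5: smallest pos >= 5 is 59 -> NA
Op 3: route key 63: none >= 63, wrap to smallest pos 59 -> NA
Op 4: route key 89: none >= 89, wrap to smallest pos 59 -> NA
Op 5: add NB@93 -> ring=[59:NA,93:NB]
Op 6: route key 45: smallest pos >= 45 is 59 -> NA
Op 7: route key 53: smallest pos >= 53 is 59 -> NA
Op 8: route key 35: smallest pos >= 35 is 59 -> NA
Op 9: add NC@28 -> ring=[28:NC,59:NA,93:NB]
Op 10: remove NC -> ring=[59:NA,93:NB]
Final route key 84: smallest pos >= 84 is 93 -> NB

Answer: NB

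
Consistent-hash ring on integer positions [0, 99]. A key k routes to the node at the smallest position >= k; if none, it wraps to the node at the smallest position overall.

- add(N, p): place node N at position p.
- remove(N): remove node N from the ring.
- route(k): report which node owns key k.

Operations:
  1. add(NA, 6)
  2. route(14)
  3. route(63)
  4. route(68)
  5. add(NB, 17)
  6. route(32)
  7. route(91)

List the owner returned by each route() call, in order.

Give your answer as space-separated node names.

Answer: NA NA NA NA NA

Derivation:
Op 1: add NA@6 -> ring=[6:NA]
Op 2: route key 14: none >= 14, wrap to smallest pos 6 -> NA
Op 3: route key 63: none >= 63, wrap to smallest pos 6 -> NA
Op 4: route key 68: none >= 68, wrap to smallest pos 6 -> NA
Op 5: add NB@17 -> ring=[6:NA,17:NB]
Op 6: route key 32: none >= 32, wrap to smallest pos 6 -> NA
Op 7: route key 91: none >= 91, wrap to smallest pos 6 -> NA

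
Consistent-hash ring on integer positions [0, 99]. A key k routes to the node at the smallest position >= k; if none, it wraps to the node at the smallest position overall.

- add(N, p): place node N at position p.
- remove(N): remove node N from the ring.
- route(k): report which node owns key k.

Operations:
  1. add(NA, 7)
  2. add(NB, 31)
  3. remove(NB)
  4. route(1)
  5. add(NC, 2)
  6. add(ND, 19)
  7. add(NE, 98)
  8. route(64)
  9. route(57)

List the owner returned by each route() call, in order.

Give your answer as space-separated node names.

Answer: NA NE NE

Derivation:
Op 1: add NA@7 -> ring=[7:NA]
Op 2: add NB@31 -> ring=[7:NA,31:NB]
Op 3: remove NB -> ring=[7:NA]
Op 4: route key 1: smallest pos >= 1 is 7 -> NA
Op 5: add NC@2 -> ring=[2:NC,7:NA]
Op 6: add ND@19 -> ring=[2:NC,7:NA,19:ND]
Op 7: add NE@98 -> ring=[2:NC,7:NA,19:ND,98:NE]
Op 8: route key 64: smallest pos >= 64 is 98 -> NE
Op 9: route key 57: smallest pos >= 57 is 98 -> NE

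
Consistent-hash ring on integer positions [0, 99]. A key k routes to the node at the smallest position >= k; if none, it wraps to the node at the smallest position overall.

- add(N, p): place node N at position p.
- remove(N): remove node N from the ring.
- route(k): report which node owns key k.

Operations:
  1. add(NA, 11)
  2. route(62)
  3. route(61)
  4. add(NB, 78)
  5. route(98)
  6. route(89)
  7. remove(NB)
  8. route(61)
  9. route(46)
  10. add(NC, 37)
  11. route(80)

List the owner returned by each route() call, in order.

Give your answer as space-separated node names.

Answer: NA NA NA NA NA NA NA

Derivation:
Op 1: add NA@11 -> ring=[11:NA]
Op 2: route key 62: none >= 62, wrap to smallest pos 11 -> NA
Op 3: route key 61: none >= 61, wrap to smallest pos 11 -> NA
Op 4: add NB@78 -> ring=[11:NA,78:NB]
Op 5: route key 98: none >= 98, wrap to smallest pos 11 -> NA
Op 6: route key 89: none >= 89, wrap to smallest pos 11 -> NA
Op 7: remove NB -> ring=[11:NA]
Op 8: route key 61: none >= 61, wrap to smallest pos 11 -> NA
Op 9: route key 46: none >= 46, wrap to smallest pos 11 -> NA
Op 10: add NC@37 -> ring=[11:NA,37:NC]
Op 11: route key 80: none >= 80, wrap to smallest pos 11 -> NA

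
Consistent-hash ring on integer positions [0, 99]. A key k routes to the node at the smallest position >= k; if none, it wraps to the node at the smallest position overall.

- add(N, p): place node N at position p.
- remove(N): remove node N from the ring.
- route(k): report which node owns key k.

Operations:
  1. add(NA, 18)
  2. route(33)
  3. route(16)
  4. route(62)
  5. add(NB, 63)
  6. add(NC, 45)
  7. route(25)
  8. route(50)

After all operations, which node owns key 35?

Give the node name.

Answer: NC

Derivation:
Op 1: add NA@18 -> ring=[18:NA]
Op 2: route key 33: none >= 33, wrap to smallest pos 18 -> NA
Op 3: route key 16: smallest pos >= 16 is 18 -> NA
Op 4: route key 62: none >= 62, wrap to smallest pos 18 -> NA
Op 5: add NB@63 -> ring=[18:NA,63:NB]
Op 6: add NC@45 -> ring=[18:NA,45:NC,63:NB]
Op 7: route key 25: smallest pos >= 25 is 45 -> NC
Op 8: route key 50: smallest pos >= 50 is 63 -> NB
Final route key 35: smallest pos >= 35 is 45 -> NC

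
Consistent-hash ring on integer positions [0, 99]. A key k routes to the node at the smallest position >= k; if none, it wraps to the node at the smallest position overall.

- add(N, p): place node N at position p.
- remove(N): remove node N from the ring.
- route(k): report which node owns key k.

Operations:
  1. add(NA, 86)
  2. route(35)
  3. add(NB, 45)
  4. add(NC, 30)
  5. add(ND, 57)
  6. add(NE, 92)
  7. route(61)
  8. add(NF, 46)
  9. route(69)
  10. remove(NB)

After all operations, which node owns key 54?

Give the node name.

Op 1: add NA@86 -> ring=[86:NA]
Op 2: route key 35: smallest pos >= 35 is 86 -> NA
Op 3: add NB@45 -> ring=[45:NB,86:NA]
Op 4: add NC@30 -> ring=[30:NC,45:NB,86:NA]
Op 5: add ND@57 -> ring=[30:NC,45:NB,57:ND,86:NA]
Op 6: add NE@92 -> ring=[30:NC,45:NB,57:ND,86:NA,92:NE]
Op 7: route key 61: smallest pos >= 61 is 86 -> NA
Op 8: add NF@46 -> ring=[30:NC,45:NB,46:NF,57:ND,86:NA,92:NE]
Op 9: route key 69: smallest pos >= 69 is 86 -> NA
Op 10: remove NB -> ring=[30:NC,46:NF,57:ND,86:NA,92:NE]
Final route key 54: smallest pos >= 54 is 57 -> ND

Answer: ND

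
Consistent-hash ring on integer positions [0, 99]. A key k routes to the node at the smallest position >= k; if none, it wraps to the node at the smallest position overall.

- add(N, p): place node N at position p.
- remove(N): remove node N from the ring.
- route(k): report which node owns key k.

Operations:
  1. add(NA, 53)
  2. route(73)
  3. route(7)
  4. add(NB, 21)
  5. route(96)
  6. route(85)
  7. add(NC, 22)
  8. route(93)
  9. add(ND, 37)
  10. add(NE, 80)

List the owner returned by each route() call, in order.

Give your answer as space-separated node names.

Op 1: add NA@53 -> ring=[53:NA]
Op 2: route key 73: none >= 73, wrap to smallest pos 53 -> NA
Op 3: route key 7: smallest pos >= 7 is 53 -> NA
Op 4: add NB@21 -> ring=[21:NB,53:NA]
Op 5: route key 96: none >= 96, wrap to smallest pos 21 -> NB
Op 6: route key 85: none >= 85, wrap to smallest pos 21 -> NB
Op 7: add NC@22 -> ring=[21:NB,22:NC,53:NA]
Op 8: route key 93: none >= 93, wrap to smallest pos 21 -> NB
Op 9: add ND@37 -> ring=[21:NB,22:NC,37:ND,53:NA]
Op 10: add NE@80 -> ring=[21:NB,22:NC,37:ND,53:NA,80:NE]

Answer: NA NA NB NB NB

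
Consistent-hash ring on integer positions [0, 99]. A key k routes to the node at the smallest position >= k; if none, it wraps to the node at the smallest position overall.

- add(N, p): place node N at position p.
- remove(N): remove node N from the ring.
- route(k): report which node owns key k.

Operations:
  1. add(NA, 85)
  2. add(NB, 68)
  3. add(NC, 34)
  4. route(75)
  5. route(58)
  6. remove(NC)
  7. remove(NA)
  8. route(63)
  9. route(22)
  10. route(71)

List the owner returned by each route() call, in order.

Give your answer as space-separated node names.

Op 1: add NA@85 -> ring=[85:NA]
Op 2: add NB@68 -> ring=[68:NB,85:NA]
Op 3: add NC@34 -> ring=[34:NC,68:NB,85:NA]
Op 4: route key 75: smallest pos >= 75 is 85 -> NA
Op 5: route key 58: smallest pos >= 58 is 68 -> NB
Op 6: remove NC -> ring=[68:NB,85:NA]
Op 7: remove NA -> ring=[68:NB]
Op 8: route key 63: smallest pos >= 63 is 68 -> NB
Op 9: route key 22: smallest pos >= 22 is 68 -> NB
Op 10: route key 71: none >= 71, wrap to smallest pos 68 -> NB

Answer: NA NB NB NB NB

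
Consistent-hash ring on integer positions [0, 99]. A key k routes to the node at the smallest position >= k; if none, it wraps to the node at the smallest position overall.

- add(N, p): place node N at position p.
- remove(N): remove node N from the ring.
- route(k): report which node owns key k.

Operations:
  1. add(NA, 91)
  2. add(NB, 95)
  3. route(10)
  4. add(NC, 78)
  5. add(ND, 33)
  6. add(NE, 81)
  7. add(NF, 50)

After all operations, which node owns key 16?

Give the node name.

Op 1: add NA@91 -> ring=[91:NA]
Op 2: add NB@95 -> ring=[91:NA,95:NB]
Op 3: route key 10: smallest pos >= 10 is 91 -> NA
Op 4: add NC@78 -> ring=[78:NC,91:NA,95:NB]
Op 5: add ND@33 -> ring=[33:ND,78:NC,91:NA,95:NB]
Op 6: add NE@81 -> ring=[33:ND,78:NC,81:NE,91:NA,95:NB]
Op 7: add NF@50 -> ring=[33:ND,50:NF,78:NC,81:NE,91:NA,95:NB]
Final route key 16: smallest pos >= 16 is 33 -> ND

Answer: ND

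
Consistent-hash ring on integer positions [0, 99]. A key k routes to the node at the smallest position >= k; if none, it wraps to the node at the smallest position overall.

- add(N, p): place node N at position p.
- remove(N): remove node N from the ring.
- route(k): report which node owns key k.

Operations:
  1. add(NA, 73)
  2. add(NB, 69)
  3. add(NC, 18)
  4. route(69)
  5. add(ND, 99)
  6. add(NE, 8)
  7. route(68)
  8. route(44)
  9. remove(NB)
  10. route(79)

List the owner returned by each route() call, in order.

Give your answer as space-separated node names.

Op 1: add NA@73 -> ring=[73:NA]
Op 2: add NB@69 -> ring=[69:NB,73:NA]
Op 3: add NC@18 -> ring=[18:NC,69:NB,73:NA]
Op 4: route key 69: smallest pos >= 69 is 69 -> NB
Op 5: add ND@99 -> ring=[18:NC,69:NB,73:NA,99:ND]
Op 6: add NE@8 -> ring=[8:NE,18:NC,69:NB,73:NA,99:ND]
Op 7: route key 68: smallest pos >= 68 is 69 -> NB
Op 8: route key 44: smallest pos >= 44 is 69 -> NB
Op 9: remove NB -> ring=[8:NE,18:NC,73:NA,99:ND]
Op 10: route key 79: smallest pos >= 79 is 99 -> ND

Answer: NB NB NB ND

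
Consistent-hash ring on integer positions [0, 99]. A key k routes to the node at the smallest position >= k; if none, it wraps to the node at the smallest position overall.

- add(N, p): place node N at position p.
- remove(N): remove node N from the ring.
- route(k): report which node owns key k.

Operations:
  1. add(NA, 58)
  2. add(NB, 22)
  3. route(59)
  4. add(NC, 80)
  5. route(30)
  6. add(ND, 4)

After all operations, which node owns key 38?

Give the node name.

Op 1: add NA@58 -> ring=[58:NA]
Op 2: add NB@22 -> ring=[22:NB,58:NA]
Op 3: route key 59: none >= 59, wrap to smallest pos 22 -> NB
Op 4: add NC@80 -> ring=[22:NB,58:NA,80:NC]
Op 5: route key 30: smallest pos >= 30 is 58 -> NA
Op 6: add ND@4 -> ring=[4:ND,22:NB,58:NA,80:NC]
Final route key 38: smallest pos >= 38 is 58 -> NA

Answer: NA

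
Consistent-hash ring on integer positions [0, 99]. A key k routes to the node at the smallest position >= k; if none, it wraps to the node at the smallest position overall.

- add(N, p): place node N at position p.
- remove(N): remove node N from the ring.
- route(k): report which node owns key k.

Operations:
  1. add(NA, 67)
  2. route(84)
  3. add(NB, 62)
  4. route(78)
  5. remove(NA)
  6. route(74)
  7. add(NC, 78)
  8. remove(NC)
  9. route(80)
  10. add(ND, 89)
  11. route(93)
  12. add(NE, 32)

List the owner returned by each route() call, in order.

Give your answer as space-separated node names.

Op 1: add NA@67 -> ring=[67:NA]
Op 2: route key 84: none >= 84, wrap to smallest pos 67 -> NA
Op 3: add NB@62 -> ring=[62:NB,67:NA]
Op 4: route key 78: none >= 78, wrap to smallest pos 62 -> NB
Op 5: remove NA -> ring=[62:NB]
Op 6: route key 74: none >= 74, wrap to smallest pos 62 -> NB
Op 7: add NC@78 -> ring=[62:NB,78:NC]
Op 8: remove NC -> ring=[62:NB]
Op 9: route key 80: none >= 80, wrap to smallest pos 62 -> NB
Op 10: add ND@89 -> ring=[62:NB,89:ND]
Op 11: route key 93: none >= 93, wrap to smallest pos 62 -> NB
Op 12: add NE@32 -> ring=[32:NE,62:NB,89:ND]

Answer: NA NB NB NB NB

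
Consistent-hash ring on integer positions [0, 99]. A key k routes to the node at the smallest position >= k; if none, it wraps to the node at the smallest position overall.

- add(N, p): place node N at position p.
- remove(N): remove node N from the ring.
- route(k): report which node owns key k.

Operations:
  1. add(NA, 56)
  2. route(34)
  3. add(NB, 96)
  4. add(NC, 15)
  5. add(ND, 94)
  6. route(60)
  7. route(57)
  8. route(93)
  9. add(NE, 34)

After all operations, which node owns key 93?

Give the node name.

Answer: ND

Derivation:
Op 1: add NA@56 -> ring=[56:NA]
Op 2: route key 34: smallest pos >= 34 is 56 -> NA
Op 3: add NB@96 -> ring=[56:NA,96:NB]
Op 4: add NC@15 -> ring=[15:NC,56:NA,96:NB]
Op 5: add ND@94 -> ring=[15:NC,56:NA,94:ND,96:NB]
Op 6: route key 60: smallest pos >= 60 is 94 -> ND
Op 7: route key 57: smallest pos >= 57 is 94 -> ND
Op 8: route key 93: smallest pos >= 93 is 94 -> ND
Op 9: add NE@34 -> ring=[15:NC,34:NE,56:NA,94:ND,96:NB]
Final route key 93: smallest pos >= 93 is 94 -> ND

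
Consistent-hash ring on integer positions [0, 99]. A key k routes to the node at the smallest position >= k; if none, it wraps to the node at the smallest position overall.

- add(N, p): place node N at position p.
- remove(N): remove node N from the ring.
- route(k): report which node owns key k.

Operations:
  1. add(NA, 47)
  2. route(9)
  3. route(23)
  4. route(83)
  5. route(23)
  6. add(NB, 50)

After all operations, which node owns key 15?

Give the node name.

Answer: NA

Derivation:
Op 1: add NA@47 -> ring=[47:NA]
Op 2: route key 9: smallest pos >= 9 is 47 -> NA
Op 3: route key 23: smallest pos >= 23 is 47 -> NA
Op 4: route key 83: none >= 83, wrap to smallest pos 47 -> NA
Op 5: route key 23: smallest pos >= 23 is 47 -> NA
Op 6: add NB@50 -> ring=[47:NA,50:NB]
Final route key 15: smallest pos >= 15 is 47 -> NA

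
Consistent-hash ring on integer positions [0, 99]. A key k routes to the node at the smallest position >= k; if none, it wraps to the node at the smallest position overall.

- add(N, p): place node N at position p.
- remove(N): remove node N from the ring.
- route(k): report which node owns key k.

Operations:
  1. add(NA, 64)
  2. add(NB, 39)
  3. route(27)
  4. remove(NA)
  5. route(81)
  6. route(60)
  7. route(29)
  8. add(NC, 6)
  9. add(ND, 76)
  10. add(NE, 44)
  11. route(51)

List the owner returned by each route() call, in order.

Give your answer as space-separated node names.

Answer: NB NB NB NB ND

Derivation:
Op 1: add NA@64 -> ring=[64:NA]
Op 2: add NB@39 -> ring=[39:NB,64:NA]
Op 3: route key 27: smallest pos >= 27 is 39 -> NB
Op 4: remove NA -> ring=[39:NB]
Op 5: route key 81: none >= 81, wrap to smallest pos 39 -> NB
Op 6: route key 60: none >= 60, wrap to smallest pos 39 -> NB
Op 7: route key 29: smallest pos >= 29 is 39 -> NB
Op 8: add NC@6 -> ring=[6:NC,39:NB]
Op 9: add ND@76 -> ring=[6:NC,39:NB,76:ND]
Op 10: add NE@44 -> ring=[6:NC,39:NB,44:NE,76:ND]
Op 11: route key 51: smallest pos >= 51 is 76 -> ND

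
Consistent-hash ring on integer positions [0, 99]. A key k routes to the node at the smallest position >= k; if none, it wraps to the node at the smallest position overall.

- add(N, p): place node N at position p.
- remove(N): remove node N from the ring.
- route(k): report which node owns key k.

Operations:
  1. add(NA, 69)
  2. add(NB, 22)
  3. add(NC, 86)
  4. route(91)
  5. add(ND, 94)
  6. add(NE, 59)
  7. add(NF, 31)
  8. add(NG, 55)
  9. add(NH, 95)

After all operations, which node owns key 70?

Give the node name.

Answer: NC

Derivation:
Op 1: add NA@69 -> ring=[69:NA]
Op 2: add NB@22 -> ring=[22:NB,69:NA]
Op 3: add NC@86 -> ring=[22:NB,69:NA,86:NC]
Op 4: route key 91: none >= 91, wrap to smallest pos 22 -> NB
Op 5: add ND@94 -> ring=[22:NB,69:NA,86:NC,94:ND]
Op 6: add NE@59 -> ring=[22:NB,59:NE,69:NA,86:NC,94:ND]
Op 7: add NF@31 -> ring=[22:NB,31:NF,59:NE,69:NA,86:NC,94:ND]
Op 8: add NG@55 -> ring=[22:NB,31:NF,55:NG,59:NE,69:NA,86:NC,94:ND]
Op 9: add NH@95 -> ring=[22:NB,31:NF,55:NG,59:NE,69:NA,86:NC,94:ND,95:NH]
Final route key 70: smallest pos >= 70 is 86 -> NC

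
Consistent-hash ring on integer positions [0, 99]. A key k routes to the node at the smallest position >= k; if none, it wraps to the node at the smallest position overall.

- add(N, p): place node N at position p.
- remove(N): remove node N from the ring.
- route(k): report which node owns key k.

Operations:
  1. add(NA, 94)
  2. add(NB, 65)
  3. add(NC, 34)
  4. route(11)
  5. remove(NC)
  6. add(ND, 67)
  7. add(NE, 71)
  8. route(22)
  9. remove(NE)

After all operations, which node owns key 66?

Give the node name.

Op 1: add NA@94 -> ring=[94:NA]
Op 2: add NB@65 -> ring=[65:NB,94:NA]
Op 3: add NC@34 -> ring=[34:NC,65:NB,94:NA]
Op 4: route key 11: smallest pos >= 11 is 34 -> NC
Op 5: remove NC -> ring=[65:NB,94:NA]
Op 6: add ND@67 -> ring=[65:NB,67:ND,94:NA]
Op 7: add NE@71 -> ring=[65:NB,67:ND,71:NE,94:NA]
Op 8: route key 22: smallest pos >= 22 is 65 -> NB
Op 9: remove NE -> ring=[65:NB,67:ND,94:NA]
Final route key 66: smallest pos >= 66 is 67 -> ND

Answer: ND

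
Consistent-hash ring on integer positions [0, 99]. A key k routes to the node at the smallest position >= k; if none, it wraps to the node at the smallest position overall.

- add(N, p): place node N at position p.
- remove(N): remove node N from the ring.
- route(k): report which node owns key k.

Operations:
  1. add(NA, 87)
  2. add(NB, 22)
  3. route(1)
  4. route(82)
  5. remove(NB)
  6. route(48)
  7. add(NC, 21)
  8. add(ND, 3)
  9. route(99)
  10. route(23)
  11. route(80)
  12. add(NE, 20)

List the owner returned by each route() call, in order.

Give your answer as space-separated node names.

Answer: NB NA NA ND NA NA

Derivation:
Op 1: add NA@87 -> ring=[87:NA]
Op 2: add NB@22 -> ring=[22:NB,87:NA]
Op 3: route key 1: smallest pos >= 1 is 22 -> NB
Op 4: route key 82: smallest pos >= 82 is 87 -> NA
Op 5: remove NB -> ring=[87:NA]
Op 6: route key 48: smallest pos >= 48 is 87 -> NA
Op 7: add NC@21 -> ring=[21:NC,87:NA]
Op 8: add ND@3 -> ring=[3:ND,21:NC,87:NA]
Op 9: route key 99: none >= 99, wrap to smallest pos 3 -> ND
Op 10: route key 23: smallest pos >= 23 is 87 -> NA
Op 11: route key 80: smallest pos >= 80 is 87 -> NA
Op 12: add NE@20 -> ring=[3:ND,20:NE,21:NC,87:NA]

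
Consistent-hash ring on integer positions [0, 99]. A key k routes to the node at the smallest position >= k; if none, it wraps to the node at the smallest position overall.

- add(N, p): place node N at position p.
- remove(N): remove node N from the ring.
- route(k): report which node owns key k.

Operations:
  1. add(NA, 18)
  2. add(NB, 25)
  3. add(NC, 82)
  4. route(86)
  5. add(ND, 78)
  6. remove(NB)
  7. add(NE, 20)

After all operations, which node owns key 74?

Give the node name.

Op 1: add NA@18 -> ring=[18:NA]
Op 2: add NB@25 -> ring=[18:NA,25:NB]
Op 3: add NC@82 -> ring=[18:NA,25:NB,82:NC]
Op 4: route key 86: none >= 86, wrap to smallest pos 18 -> NA
Op 5: add ND@78 -> ring=[18:NA,25:NB,78:ND,82:NC]
Op 6: remove NB -> ring=[18:NA,78:ND,82:NC]
Op 7: add NE@20 -> ring=[18:NA,20:NE,78:ND,82:NC]
Final route key 74: smallest pos >= 74 is 78 -> ND

Answer: ND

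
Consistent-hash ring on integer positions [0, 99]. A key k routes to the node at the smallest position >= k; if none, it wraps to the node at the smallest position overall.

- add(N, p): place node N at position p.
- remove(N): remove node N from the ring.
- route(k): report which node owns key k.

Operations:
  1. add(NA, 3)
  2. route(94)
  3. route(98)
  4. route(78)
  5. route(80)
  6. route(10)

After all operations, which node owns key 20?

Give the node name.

Answer: NA

Derivation:
Op 1: add NA@3 -> ring=[3:NA]
Op 2: route key 94: none >= 94, wrap to smallest pos 3 -> NA
Op 3: route key 98: none >= 98, wrap to smallest pos 3 -> NA
Op 4: route key 78: none >= 78, wrap to smallest pos 3 -> NA
Op 5: route key 80: none >= 80, wrap to smallest pos 3 -> NA
Op 6: route key 10: none >= 10, wrap to smallest pos 3 -> NA
Final route key 20: none >= 20, wrap to smallest pos 3 -> NA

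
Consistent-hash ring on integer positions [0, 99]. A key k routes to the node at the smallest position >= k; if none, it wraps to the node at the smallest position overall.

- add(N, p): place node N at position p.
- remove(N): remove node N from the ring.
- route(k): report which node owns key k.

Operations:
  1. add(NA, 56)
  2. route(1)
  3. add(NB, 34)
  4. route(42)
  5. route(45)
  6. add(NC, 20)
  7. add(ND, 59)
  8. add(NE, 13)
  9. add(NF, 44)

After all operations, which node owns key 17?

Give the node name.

Answer: NC

Derivation:
Op 1: add NA@56 -> ring=[56:NA]
Op 2: route key 1: smallest pos >= 1 is 56 -> NA
Op 3: add NB@34 -> ring=[34:NB,56:NA]
Op 4: route key 42: smallest pos >= 42 is 56 -> NA
Op 5: route key 45: smallest pos >= 45 is 56 -> NA
Op 6: add NC@20 -> ring=[20:NC,34:NB,56:NA]
Op 7: add ND@59 -> ring=[20:NC,34:NB,56:NA,59:ND]
Op 8: add NE@13 -> ring=[13:NE,20:NC,34:NB,56:NA,59:ND]
Op 9: add NF@44 -> ring=[13:NE,20:NC,34:NB,44:NF,56:NA,59:ND]
Final route key 17: smallest pos >= 17 is 20 -> NC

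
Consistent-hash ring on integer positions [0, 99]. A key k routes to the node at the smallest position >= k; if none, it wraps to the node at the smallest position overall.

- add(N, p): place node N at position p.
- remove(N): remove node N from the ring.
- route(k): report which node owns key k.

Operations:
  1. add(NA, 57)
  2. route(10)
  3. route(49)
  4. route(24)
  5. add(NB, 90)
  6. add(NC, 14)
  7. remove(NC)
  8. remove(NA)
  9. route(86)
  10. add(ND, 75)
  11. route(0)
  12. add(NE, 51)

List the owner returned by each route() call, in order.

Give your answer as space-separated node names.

Answer: NA NA NA NB ND

Derivation:
Op 1: add NA@57 -> ring=[57:NA]
Op 2: route key 10: smallest pos >= 10 is 57 -> NA
Op 3: route key 49: smallest pos >= 49 is 57 -> NA
Op 4: route key 24: smallest pos >= 24 is 57 -> NA
Op 5: add NB@90 -> ring=[57:NA,90:NB]
Op 6: add NC@14 -> ring=[14:NC,57:NA,90:NB]
Op 7: remove NC -> ring=[57:NA,90:NB]
Op 8: remove NA -> ring=[90:NB]
Op 9: route key 86: smallest pos >= 86 is 90 -> NB
Op 10: add ND@75 -> ring=[75:ND,90:NB]
Op 11: route key 0: smallest pos >= 0 is 75 -> ND
Op 12: add NE@51 -> ring=[51:NE,75:ND,90:NB]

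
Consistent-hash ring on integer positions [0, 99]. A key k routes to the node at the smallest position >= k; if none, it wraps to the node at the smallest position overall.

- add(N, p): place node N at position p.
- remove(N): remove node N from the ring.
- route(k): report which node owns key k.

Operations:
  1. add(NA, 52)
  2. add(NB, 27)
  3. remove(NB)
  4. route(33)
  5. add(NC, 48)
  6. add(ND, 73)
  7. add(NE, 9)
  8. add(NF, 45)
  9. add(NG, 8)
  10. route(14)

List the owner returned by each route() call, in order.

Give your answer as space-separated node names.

Op 1: add NA@52 -> ring=[52:NA]
Op 2: add NB@27 -> ring=[27:NB,52:NA]
Op 3: remove NB -> ring=[52:NA]
Op 4: route key 33: smallest pos >= 33 is 52 -> NA
Op 5: add NC@48 -> ring=[48:NC,52:NA]
Op 6: add ND@73 -> ring=[48:NC,52:NA,73:ND]
Op 7: add NE@9 -> ring=[9:NE,48:NC,52:NA,73:ND]
Op 8: add NF@45 -> ring=[9:NE,45:NF,48:NC,52:NA,73:ND]
Op 9: add NG@8 -> ring=[8:NG,9:NE,45:NF,48:NC,52:NA,73:ND]
Op 10: route key 14: smallest pos >= 14 is 45 -> NF

Answer: NA NF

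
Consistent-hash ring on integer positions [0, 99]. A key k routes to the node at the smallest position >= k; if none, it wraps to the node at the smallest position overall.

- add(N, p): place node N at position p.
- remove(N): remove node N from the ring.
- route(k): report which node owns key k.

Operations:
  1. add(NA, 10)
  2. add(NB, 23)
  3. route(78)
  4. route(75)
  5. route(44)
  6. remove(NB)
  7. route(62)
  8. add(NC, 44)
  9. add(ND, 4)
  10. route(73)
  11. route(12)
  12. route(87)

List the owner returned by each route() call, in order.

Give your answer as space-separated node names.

Answer: NA NA NA NA ND NC ND

Derivation:
Op 1: add NA@10 -> ring=[10:NA]
Op 2: add NB@23 -> ring=[10:NA,23:NB]
Op 3: route key 78: none >= 78, wrap to smallest pos 10 -> NA
Op 4: route key 75: none >= 75, wrap to smallest pos 10 -> NA
Op 5: route key 44: none >= 44, wrap to smallest pos 10 -> NA
Op 6: remove NB -> ring=[10:NA]
Op 7: route key 62: none >= 62, wrap to smallest pos 10 -> NA
Op 8: add NC@44 -> ring=[10:NA,44:NC]
Op 9: add ND@4 -> ring=[4:ND,10:NA,44:NC]
Op 10: route key 73: none >= 73, wrap to smallest pos 4 -> ND
Op 11: route key 12: smallest pos >= 12 is 44 -> NC
Op 12: route key 87: none >= 87, wrap to smallest pos 4 -> ND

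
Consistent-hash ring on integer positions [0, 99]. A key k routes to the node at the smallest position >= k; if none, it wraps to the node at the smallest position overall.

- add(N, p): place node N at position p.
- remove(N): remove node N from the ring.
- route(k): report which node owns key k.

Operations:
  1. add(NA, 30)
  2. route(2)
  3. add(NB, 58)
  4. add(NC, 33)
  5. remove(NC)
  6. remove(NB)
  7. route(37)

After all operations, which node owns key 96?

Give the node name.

Op 1: add NA@30 -> ring=[30:NA]
Op 2: route key 2: smallest pos >= 2 is 30 -> NA
Op 3: add NB@58 -> ring=[30:NA,58:NB]
Op 4: add NC@33 -> ring=[30:NA,33:NC,58:NB]
Op 5: remove NC -> ring=[30:NA,58:NB]
Op 6: remove NB -> ring=[30:NA]
Op 7: route key 37: none >= 37, wrap to smallest pos 30 -> NA
Final route key 96: none >= 96, wrap to smallest pos 30 -> NA

Answer: NA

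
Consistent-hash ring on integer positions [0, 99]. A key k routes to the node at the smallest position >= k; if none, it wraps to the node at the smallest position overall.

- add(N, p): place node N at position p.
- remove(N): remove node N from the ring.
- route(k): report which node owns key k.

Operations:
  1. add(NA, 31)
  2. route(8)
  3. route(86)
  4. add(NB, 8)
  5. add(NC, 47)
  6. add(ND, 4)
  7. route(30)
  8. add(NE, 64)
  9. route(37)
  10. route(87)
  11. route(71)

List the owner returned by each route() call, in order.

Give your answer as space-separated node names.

Op 1: add NA@31 -> ring=[31:NA]
Op 2: route key 8: smallest pos >= 8 is 31 -> NA
Op 3: route key 86: none >= 86, wrap to smallest pos 31 -> NA
Op 4: add NB@8 -> ring=[8:NB,31:NA]
Op 5: add NC@47 -> ring=[8:NB,31:NA,47:NC]
Op 6: add ND@4 -> ring=[4:ND,8:NB,31:NA,47:NC]
Op 7: route key 30: smallest pos >= 30 is 31 -> NA
Op 8: add NE@64 -> ring=[4:ND,8:NB,31:NA,47:NC,64:NE]
Op 9: route key 37: smallest pos >= 37 is 47 -> NC
Op 10: route key 87: none >= 87, wrap to smallest pos 4 -> ND
Op 11: route key 71: none >= 71, wrap to smallest pos 4 -> ND

Answer: NA NA NA NC ND ND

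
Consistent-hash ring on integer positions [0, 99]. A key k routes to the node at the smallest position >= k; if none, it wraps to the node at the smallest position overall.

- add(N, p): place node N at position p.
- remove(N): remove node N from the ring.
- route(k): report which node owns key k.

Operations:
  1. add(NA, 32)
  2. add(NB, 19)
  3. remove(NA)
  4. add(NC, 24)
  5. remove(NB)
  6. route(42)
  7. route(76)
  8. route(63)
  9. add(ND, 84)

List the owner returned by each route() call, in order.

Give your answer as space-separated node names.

Op 1: add NA@32 -> ring=[32:NA]
Op 2: add NB@19 -> ring=[19:NB,32:NA]
Op 3: remove NA -> ring=[19:NB]
Op 4: add NC@24 -> ring=[19:NB,24:NC]
Op 5: remove NB -> ring=[24:NC]
Op 6: route key 42: none >= 42, wrap to smallest pos 24 -> NC
Op 7: route key 76: none >= 76, wrap to smallest pos 24 -> NC
Op 8: route key 63: none >= 63, wrap to smallest pos 24 -> NC
Op 9: add ND@84 -> ring=[24:NC,84:ND]

Answer: NC NC NC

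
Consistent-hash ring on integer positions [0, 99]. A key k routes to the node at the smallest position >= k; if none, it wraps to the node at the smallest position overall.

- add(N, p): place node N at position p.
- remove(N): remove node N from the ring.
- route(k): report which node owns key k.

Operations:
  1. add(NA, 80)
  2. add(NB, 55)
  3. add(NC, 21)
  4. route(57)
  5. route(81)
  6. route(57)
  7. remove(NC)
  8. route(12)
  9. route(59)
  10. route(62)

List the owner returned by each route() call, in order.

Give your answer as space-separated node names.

Op 1: add NA@80 -> ring=[80:NA]
Op 2: add NB@55 -> ring=[55:NB,80:NA]
Op 3: add NC@21 -> ring=[21:NC,55:NB,80:NA]
Op 4: route key 57: smallest pos >= 57 is 80 -> NA
Op 5: route key 81: none >= 81, wrap to smallest pos 21 -> NC
Op 6: route key 57: smallest pos >= 57 is 80 -> NA
Op 7: remove NC -> ring=[55:NB,80:NA]
Op 8: route key 12: smallest pos >= 12 is 55 -> NB
Op 9: route key 59: smallest pos >= 59 is 80 -> NA
Op 10: route key 62: smallest pos >= 62 is 80 -> NA

Answer: NA NC NA NB NA NA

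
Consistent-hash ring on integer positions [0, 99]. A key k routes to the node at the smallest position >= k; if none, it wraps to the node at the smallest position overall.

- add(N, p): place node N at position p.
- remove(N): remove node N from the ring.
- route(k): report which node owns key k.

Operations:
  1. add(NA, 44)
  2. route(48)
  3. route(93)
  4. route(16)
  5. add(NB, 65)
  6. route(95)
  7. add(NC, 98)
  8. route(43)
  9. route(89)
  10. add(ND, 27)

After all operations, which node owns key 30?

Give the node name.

Op 1: add NA@44 -> ring=[44:NA]
Op 2: route key 48: none >= 48, wrap to smallest pos 44 -> NA
Op 3: route key 93: none >= 93, wrap to smallest pos 44 -> NA
Op 4: route key 16: smallest pos >= 16 is 44 -> NA
Op 5: add NB@65 -> ring=[44:NA,65:NB]
Op 6: route key 95: none >= 95, wrap to smallest pos 44 -> NA
Op 7: add NC@98 -> ring=[44:NA,65:NB,98:NC]
Op 8: route key 43: smallest pos >= 43 is 44 -> NA
Op 9: route key 89: smallest pos >= 89 is 98 -> NC
Op 10: add ND@27 -> ring=[27:ND,44:NA,65:NB,98:NC]
Final route key 30: smallest pos >= 30 is 44 -> NA

Answer: NA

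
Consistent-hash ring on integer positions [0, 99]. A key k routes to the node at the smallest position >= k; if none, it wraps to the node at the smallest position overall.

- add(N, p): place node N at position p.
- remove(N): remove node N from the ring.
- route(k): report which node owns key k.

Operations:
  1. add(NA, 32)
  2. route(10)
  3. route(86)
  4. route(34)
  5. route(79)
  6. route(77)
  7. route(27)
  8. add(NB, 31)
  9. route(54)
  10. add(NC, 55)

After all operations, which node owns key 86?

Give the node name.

Op 1: add NA@32 -> ring=[32:NA]
Op 2: route key 10: smallest pos >= 10 is 32 -> NA
Op 3: route key 86: none >= 86, wrap to smallest pos 32 -> NA
Op 4: route key 34: none >= 34, wrap to smallest pos 32 -> NA
Op 5: route key 79: none >= 79, wrap to smallest pos 32 -> NA
Op 6: route key 77: none >= 77, wrap to smallest pos 32 -> NA
Op 7: route key 27: smallest pos >= 27 is 32 -> NA
Op 8: add NB@31 -> ring=[31:NB,32:NA]
Op 9: route key 54: none >= 54, wrap to smallest pos 31 -> NB
Op 10: add NC@55 -> ring=[31:NB,32:NA,55:NC]
Final route key 86: none >= 86, wrap to smallest pos 31 -> NB

Answer: NB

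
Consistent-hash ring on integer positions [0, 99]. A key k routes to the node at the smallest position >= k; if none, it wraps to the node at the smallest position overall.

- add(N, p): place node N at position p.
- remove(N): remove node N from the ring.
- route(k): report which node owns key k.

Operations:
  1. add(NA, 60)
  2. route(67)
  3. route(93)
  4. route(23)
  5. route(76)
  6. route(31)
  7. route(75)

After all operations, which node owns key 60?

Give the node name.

Op 1: add NA@60 -> ring=[60:NA]
Op 2: route key 67: none >= 67, wrap to smallest pos 60 -> NA
Op 3: route key 93: none >= 93, wrap to smallest pos 60 -> NA
Op 4: route key 23: smallest pos >= 23 is 60 -> NA
Op 5: route key 76: none >= 76, wrap to smallest pos 60 -> NA
Op 6: route key 31: smallest pos >= 31 is 60 -> NA
Op 7: route key 75: none >= 75, wrap to smallest pos 60 -> NA
Final route key 60: smallest pos >= 60 is 60 -> NA

Answer: NA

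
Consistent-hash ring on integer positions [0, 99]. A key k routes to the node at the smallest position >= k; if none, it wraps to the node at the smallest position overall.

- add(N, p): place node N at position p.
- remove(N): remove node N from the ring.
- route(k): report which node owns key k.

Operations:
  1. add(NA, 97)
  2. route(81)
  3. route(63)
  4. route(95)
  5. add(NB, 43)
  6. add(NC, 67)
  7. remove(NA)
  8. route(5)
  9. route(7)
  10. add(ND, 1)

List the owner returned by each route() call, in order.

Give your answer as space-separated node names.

Answer: NA NA NA NB NB

Derivation:
Op 1: add NA@97 -> ring=[97:NA]
Op 2: route key 81: smallest pos >= 81 is 97 -> NA
Op 3: route key 63: smallest pos >= 63 is 97 -> NA
Op 4: route key 95: smallest pos >= 95 is 97 -> NA
Op 5: add NB@43 -> ring=[43:NB,97:NA]
Op 6: add NC@67 -> ring=[43:NB,67:NC,97:NA]
Op 7: remove NA -> ring=[43:NB,67:NC]
Op 8: route key 5: smallest pos >= 5 is 43 -> NB
Op 9: route key 7: smallest pos >= 7 is 43 -> NB
Op 10: add ND@1 -> ring=[1:ND,43:NB,67:NC]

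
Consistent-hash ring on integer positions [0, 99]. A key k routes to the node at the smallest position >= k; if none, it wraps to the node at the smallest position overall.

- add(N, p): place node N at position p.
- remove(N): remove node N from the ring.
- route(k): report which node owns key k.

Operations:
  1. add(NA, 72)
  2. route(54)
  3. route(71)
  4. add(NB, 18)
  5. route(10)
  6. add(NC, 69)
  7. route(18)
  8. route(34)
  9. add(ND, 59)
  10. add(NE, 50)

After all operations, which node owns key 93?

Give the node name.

Op 1: add NA@72 -> ring=[72:NA]
Op 2: route key 54: smallest pos >= 54 is 72 -> NA
Op 3: route key 71: smallest pos >= 71 is 72 -> NA
Op 4: add NB@18 -> ring=[18:NB,72:NA]
Op 5: route key 10: smallest pos >= 10 is 18 -> NB
Op 6: add NC@69 -> ring=[18:NB,69:NC,72:NA]
Op 7: route key 18: smallest pos >= 18 is 18 -> NB
Op 8: route key 34: smallest pos >= 34 is 69 -> NC
Op 9: add ND@59 -> ring=[18:NB,59:ND,69:NC,72:NA]
Op 10: add NE@50 -> ring=[18:NB,50:NE,59:ND,69:NC,72:NA]
Final route key 93: none >= 93, wrap to smallest pos 18 -> NB

Answer: NB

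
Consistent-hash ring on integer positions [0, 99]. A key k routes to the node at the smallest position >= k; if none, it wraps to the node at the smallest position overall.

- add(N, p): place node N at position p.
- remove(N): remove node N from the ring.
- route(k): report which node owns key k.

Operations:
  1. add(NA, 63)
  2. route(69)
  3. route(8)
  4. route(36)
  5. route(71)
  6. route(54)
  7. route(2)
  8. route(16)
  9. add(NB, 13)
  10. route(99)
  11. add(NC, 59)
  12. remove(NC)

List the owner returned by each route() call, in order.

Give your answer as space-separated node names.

Op 1: add NA@63 -> ring=[63:NA]
Op 2: route key 69: none >= 69, wrap to smallest pos 63 -> NA
Op 3: route key 8: smallest pos >= 8 is 63 -> NA
Op 4: route key 36: smallest pos >= 36 is 63 -> NA
Op 5: route key 71: none >= 71, wrap to smallest pos 63 -> NA
Op 6: route key 54: smallest pos >= 54 is 63 -> NA
Op 7: route key 2: smallest pos >= 2 is 63 -> NA
Op 8: route key 16: smallest pos >= 16 is 63 -> NA
Op 9: add NB@13 -> ring=[13:NB,63:NA]
Op 10: route key 99: none >= 99, wrap to smallest pos 13 -> NB
Op 11: add NC@59 -> ring=[13:NB,59:NC,63:NA]
Op 12: remove NC -> ring=[13:NB,63:NA]

Answer: NA NA NA NA NA NA NA NB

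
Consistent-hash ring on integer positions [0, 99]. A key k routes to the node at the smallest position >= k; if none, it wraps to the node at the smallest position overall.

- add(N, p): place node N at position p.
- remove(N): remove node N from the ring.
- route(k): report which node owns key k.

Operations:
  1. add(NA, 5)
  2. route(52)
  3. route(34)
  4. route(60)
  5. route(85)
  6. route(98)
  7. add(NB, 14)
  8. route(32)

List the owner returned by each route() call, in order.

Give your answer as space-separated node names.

Op 1: add NA@5 -> ring=[5:NA]
Op 2: route key 52: none >= 52, wrap to smallest pos 5 -> NA
Op 3: route key 34: none >= 34, wrap to smallest pos 5 -> NA
Op 4: route key 60: none >= 60, wrap to smallest pos 5 -> NA
Op 5: route key 85: none >= 85, wrap to smallest pos 5 -> NA
Op 6: route key 98: none >= 98, wrap to smallest pos 5 -> NA
Op 7: add NB@14 -> ring=[5:NA,14:NB]
Op 8: route key 32: none >= 32, wrap to smallest pos 5 -> NA

Answer: NA NA NA NA NA NA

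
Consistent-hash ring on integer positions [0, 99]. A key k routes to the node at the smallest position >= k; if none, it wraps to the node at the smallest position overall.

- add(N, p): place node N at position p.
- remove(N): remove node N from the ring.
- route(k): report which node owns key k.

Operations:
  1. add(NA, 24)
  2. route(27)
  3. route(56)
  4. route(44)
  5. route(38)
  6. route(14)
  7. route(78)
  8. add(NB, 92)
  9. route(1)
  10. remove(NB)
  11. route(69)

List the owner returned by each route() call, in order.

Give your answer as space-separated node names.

Answer: NA NA NA NA NA NA NA NA

Derivation:
Op 1: add NA@24 -> ring=[24:NA]
Op 2: route key 27: none >= 27, wrap to smallest pos 24 -> NA
Op 3: route key 56: none >= 56, wrap to smallest pos 24 -> NA
Op 4: route key 44: none >= 44, wrap to smallest pos 24 -> NA
Op 5: route key 38: none >= 38, wrap to smallest pos 24 -> NA
Op 6: route key 14: smallest pos >= 14 is 24 -> NA
Op 7: route key 78: none >= 78, wrap to smallest pos 24 -> NA
Op 8: add NB@92 -> ring=[24:NA,92:NB]
Op 9: route key 1: smallest pos >= 1 is 24 -> NA
Op 10: remove NB -> ring=[24:NA]
Op 11: route key 69: none >= 69, wrap to smallest pos 24 -> NA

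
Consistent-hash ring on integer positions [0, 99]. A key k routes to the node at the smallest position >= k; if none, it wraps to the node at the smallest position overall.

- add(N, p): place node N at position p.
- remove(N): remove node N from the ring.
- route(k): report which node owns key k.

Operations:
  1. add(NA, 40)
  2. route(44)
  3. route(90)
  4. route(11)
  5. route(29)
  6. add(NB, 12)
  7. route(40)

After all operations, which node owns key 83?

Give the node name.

Answer: NB

Derivation:
Op 1: add NA@40 -> ring=[40:NA]
Op 2: route key 44: none >= 44, wrap to smallest pos 40 -> NA
Op 3: route key 90: none >= 90, wrap to smallest pos 40 -> NA
Op 4: route key 11: smallest pos >= 11 is 40 -> NA
Op 5: route key 29: smallest pos >= 29 is 40 -> NA
Op 6: add NB@12 -> ring=[12:NB,40:NA]
Op 7: route key 40: smallest pos >= 40 is 40 -> NA
Final route key 83: none >= 83, wrap to smallest pos 12 -> NB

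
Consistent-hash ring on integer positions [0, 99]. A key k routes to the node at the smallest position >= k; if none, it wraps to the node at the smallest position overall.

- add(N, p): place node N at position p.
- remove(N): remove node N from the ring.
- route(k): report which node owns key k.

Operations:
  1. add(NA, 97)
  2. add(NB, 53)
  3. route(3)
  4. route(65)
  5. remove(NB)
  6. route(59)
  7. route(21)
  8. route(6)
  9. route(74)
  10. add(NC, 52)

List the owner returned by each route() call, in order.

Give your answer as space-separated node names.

Op 1: add NA@97 -> ring=[97:NA]
Op 2: add NB@53 -> ring=[53:NB,97:NA]
Op 3: route key 3: smallest pos >= 3 is 53 -> NB
Op 4: route key 65: smallest pos >= 65 is 97 -> NA
Op 5: remove NB -> ring=[97:NA]
Op 6: route key 59: smallest pos >= 59 is 97 -> NA
Op 7: route key 21: smallest pos >= 21 is 97 -> NA
Op 8: route key 6: smallest pos >= 6 is 97 -> NA
Op 9: route key 74: smallest pos >= 74 is 97 -> NA
Op 10: add NC@52 -> ring=[52:NC,97:NA]

Answer: NB NA NA NA NA NA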